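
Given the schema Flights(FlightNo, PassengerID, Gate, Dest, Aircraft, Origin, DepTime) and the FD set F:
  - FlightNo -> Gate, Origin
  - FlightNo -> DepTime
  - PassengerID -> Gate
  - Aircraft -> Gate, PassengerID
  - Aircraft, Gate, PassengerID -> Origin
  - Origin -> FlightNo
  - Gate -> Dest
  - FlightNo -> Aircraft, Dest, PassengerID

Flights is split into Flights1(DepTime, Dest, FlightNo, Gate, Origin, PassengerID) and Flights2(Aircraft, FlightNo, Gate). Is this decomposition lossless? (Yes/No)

Yes

The shared attributes are {FlightNo, Gate} and {FlightNo, Gate}⁺ = {Aircraft, DepTime, Dest, FlightNo, Gate, Origin, PassengerID}.
Since Flights1 ⊆ {Aircraft, DepTime, Dest, FlightNo, Gate, Origin, PassengerID}, the intersection is a superkey of Flights1; the decomposition is lossless.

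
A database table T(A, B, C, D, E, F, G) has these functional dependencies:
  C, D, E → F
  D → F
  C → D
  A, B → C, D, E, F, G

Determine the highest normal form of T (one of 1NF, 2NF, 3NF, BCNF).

2NF

Candidate key: {A, B}. Prime attributes: {A, B}.
C, D, E → F breaks BCNF: {C, D, E}⁺ = {C, D, E, F}, so {C, D, E} is not a superkey.
Because {F} is non-prime and the left side of C, D, E → F is not a superkey, the relation is not in 3NF.
No non-prime attribute depends on a proper subset of any candidate key, so 2NF holds.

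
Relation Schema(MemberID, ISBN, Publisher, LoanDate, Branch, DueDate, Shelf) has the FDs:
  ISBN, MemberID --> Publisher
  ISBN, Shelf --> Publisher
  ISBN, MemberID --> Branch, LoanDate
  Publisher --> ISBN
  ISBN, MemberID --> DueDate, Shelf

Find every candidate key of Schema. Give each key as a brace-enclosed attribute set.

{ISBN, MemberID}, {MemberID, Publisher}

Attributes never on any right-hand side: {MemberID} — every candidate key must contain it.
{ISBN, MemberID} is a candidate key since {ISBN, MemberID}⁺ = {Branch, DueDate, ISBN, LoanDate, MemberID, Publisher, Shelf} covers every attribute.
{MemberID, Publisher} is a candidate key since {MemberID, Publisher}⁺ = {Branch, DueDate, ISBN, LoanDate, MemberID, Publisher, Shelf} covers every attribute.
Any other superkey properly contains one of these, so there are no further candidate keys.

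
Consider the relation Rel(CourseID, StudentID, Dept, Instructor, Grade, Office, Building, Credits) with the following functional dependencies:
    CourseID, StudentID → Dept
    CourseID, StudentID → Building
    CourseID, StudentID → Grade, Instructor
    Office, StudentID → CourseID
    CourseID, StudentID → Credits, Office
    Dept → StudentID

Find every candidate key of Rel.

{CourseID, Dept}⁺ = {Building, CourseID, Credits, Dept, Grade, Instructor, Office, StudentID}, which is every attribute, so {CourseID, Dept} is a candidate key.
{CourseID, StudentID}⁺ = {Building, CourseID, Credits, Dept, Grade, Instructor, Office, StudentID}, which is every attribute, so {CourseID, StudentID} is a candidate key.
{Dept, Office}⁺ = {Building, CourseID, Credits, Dept, Grade, Instructor, Office, StudentID}, which is every attribute, so {Dept, Office} is a candidate key.
{Office, StudentID}⁺ = {Building, CourseID, Credits, Dept, Grade, Instructor, Office, StudentID}, which is every attribute, so {Office, StudentID} is a candidate key.
Any other superkey properly contains one of these, so there are no further candidate keys.

{CourseID, Dept}, {CourseID, StudentID}, {Dept, Office}, {Office, StudentID}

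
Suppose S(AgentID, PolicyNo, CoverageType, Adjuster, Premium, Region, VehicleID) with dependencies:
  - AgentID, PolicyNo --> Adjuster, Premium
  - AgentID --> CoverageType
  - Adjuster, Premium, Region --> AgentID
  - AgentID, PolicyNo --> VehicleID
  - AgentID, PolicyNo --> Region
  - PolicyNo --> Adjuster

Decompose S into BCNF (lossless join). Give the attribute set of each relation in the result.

Candidate keys of the original relation: {AgentID, PolicyNo}, {PolicyNo, Premium, Region}.
In {Adjuster, AgentID, CoverageType, PolicyNo, Premium, Region, VehicleID}, {AgentID} is not a superkey ({AgentID}⁺ restricted to this set is {AgentID, CoverageType}), so split on AgentID --> CoverageType into {AgentID, CoverageType} and {Adjuster, AgentID, PolicyNo, Premium, Region, VehicleID}.
{AgentID, CoverageType}: every determinant is a superkey — BCNF.
In {Adjuster, AgentID, PolicyNo, Premium, Region, VehicleID}, {Adjuster, Premium, Region} is not a superkey ({Adjuster, Premium, Region}⁺ restricted to this set is {Adjuster, AgentID, Premium, Region}), so split on Adjuster, Premium, Region --> AgentID into {Adjuster, AgentID, Premium, Region} and {Adjuster, PolicyNo, Premium, Region, VehicleID}.
{Adjuster, AgentID, Premium, Region}: every determinant is a superkey — BCNF.
In {Adjuster, PolicyNo, Premium, Region, VehicleID}, {PolicyNo} is not a superkey ({PolicyNo}⁺ restricted to this set is {Adjuster, PolicyNo}), so split on PolicyNo --> Adjuster into {Adjuster, PolicyNo} and {PolicyNo, Premium, Region, VehicleID}.
{Adjuster, PolicyNo}: every determinant is a superkey — BCNF.
{PolicyNo, Premium, Region, VehicleID}: every determinant is a superkey — BCNF.

{Adjuster, AgentID, Premium, Region}; {Adjuster, PolicyNo}; {AgentID, CoverageType}; {PolicyNo, Premium, Region, VehicleID}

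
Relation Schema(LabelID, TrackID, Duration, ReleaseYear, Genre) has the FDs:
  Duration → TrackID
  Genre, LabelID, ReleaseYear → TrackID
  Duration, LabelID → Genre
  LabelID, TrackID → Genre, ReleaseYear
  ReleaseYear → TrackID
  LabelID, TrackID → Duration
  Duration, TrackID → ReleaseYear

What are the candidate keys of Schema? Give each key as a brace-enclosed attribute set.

No FD produces {LabelID}, so it must be in every candidate key.
{Duration, LabelID}⁺ = {Duration, Genre, LabelID, ReleaseYear, TrackID} — all of the relation — so {Duration, LabelID} is a candidate key.
{LabelID, ReleaseYear}⁺ = {Duration, Genre, LabelID, ReleaseYear, TrackID} — all of the relation — so {LabelID, ReleaseYear} is a candidate key.
{LabelID, TrackID}⁺ = {Duration, Genre, LabelID, ReleaseYear, TrackID} — all of the relation — so {LabelID, TrackID} is a candidate key.
These are minimal and exhaustive — every other superkey contains one of them.

{Duration, LabelID}, {LabelID, ReleaseYear}, {LabelID, TrackID}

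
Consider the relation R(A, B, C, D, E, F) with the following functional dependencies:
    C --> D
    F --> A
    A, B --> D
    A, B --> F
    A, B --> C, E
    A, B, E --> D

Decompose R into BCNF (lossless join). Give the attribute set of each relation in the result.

{A, F}; {B, C, E, F}; {C, D}

Candidate keys of the original relation: {A, B}, {B, F}.
In {A, B, C, D, E, F}, {C} is not a superkey ({C}⁺ restricted to this set is {C, D}), so split on C --> D into {C, D} and {A, B, C, E, F}.
{C, D} is in BCNF.
In {A, B, C, E, F}, {F} is not a superkey ({F}⁺ restricted to this set is {A, F}), so split on F --> A into {A, F} and {B, C, E, F}.
{A, F} is in BCNF.
{B, C, E, F} is in BCNF.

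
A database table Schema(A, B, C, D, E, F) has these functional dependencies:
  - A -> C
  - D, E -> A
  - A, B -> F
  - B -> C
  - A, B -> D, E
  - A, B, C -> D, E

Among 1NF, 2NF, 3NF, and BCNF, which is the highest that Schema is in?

1NF

Candidate keys: {A, B}, {B, D, E}. Prime attributes: {A, B, D, E}.
For A -> C we have {A}⁺ = {A, C}; {A} is not a superkey, so BCNF fails.
Because {C} is non-prime and the left side of A -> C is not a superkey, the relation is not in 3NF.
The proper key subset {A} of {A, B} determines non-prime {C}, so the relation is not even in 2NF.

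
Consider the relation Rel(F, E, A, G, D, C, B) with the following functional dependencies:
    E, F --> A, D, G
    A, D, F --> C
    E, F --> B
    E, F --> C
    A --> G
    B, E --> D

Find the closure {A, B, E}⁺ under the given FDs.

{A, B, D, E, G}

Start with {A, B, E}.
A --> G applies; add {G} → now {A, B, E, G}.
B, E --> D applies; add {D} → now {A, B, D, E, G}.
No further FD applies.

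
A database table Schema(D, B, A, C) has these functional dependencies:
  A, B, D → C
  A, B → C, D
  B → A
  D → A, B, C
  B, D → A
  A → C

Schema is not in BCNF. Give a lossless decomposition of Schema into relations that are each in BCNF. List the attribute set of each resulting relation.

{A, B, D}; {A, C}

Candidate keys of the original relation: {B}, {D}.
In {A, B, C, D}, {A} is not a superkey ({A}⁺ restricted to this set is {A, C}), so split on A → C into {A, C} and {A, B, D}.
{A, C} has no BCNF violation.
{A, B, D} has no BCNF violation.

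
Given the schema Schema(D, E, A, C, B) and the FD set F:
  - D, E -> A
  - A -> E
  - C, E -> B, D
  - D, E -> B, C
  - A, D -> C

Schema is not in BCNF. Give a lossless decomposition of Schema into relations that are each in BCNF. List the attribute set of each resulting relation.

Candidate keys of the original relation: {A, C}, {A, D}, {C, E}, {D, E}.
Within {A, B, C, D, E}: {A}⁺ ∩ {A, B, C, D, E} = {A, E}, not the whole set, so A -> E violates BCNF; decompose into {A, E} and {A, B, C, D}.
{A, E}: every determinant is a superkey — BCNF.
{A, B, C, D}: every determinant is a superkey — BCNF.

{A, B, C, D}; {A, E}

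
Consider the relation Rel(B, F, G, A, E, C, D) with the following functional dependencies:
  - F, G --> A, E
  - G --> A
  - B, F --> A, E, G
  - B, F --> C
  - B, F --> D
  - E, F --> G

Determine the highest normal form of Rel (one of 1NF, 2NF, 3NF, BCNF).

2NF

Candidate key: {B, F}. Prime attributes: {B, F}.
F, G --> A, E breaks BCNF: {F, G}⁺ = {A, E, F, G}, so {F, G} is not a superkey.
F, G --> A, E has non-prime {A, E} on the right and a non-superkey on the left, so 3NF fails.
No non-prime attribute depends on a proper subset of any candidate key, so 2NF holds.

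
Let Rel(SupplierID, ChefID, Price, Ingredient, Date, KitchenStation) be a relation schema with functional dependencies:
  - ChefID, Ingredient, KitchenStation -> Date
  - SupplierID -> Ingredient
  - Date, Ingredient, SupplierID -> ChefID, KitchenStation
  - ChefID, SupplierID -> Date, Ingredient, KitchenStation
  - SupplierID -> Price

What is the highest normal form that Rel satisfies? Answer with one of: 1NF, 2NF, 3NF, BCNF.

1NF

Candidate keys: {ChefID, SupplierID}, {Date, SupplierID}. Prime attributes: {ChefID, Date, SupplierID}.
ChefID, Ingredient, KitchenStation -> Date: {ChefID, Ingredient, KitchenStation}⁺ = {ChefID, Date, Ingredient, KitchenStation}, which is not all of the attributes, so the left side is not a superkey — BCNF is violated.
Because {Ingredient} is non-prime and the left side of SupplierID -> Ingredient is not a superkey, the relation is not in 3NF.
The proper key subset {SupplierID} of {ChefID, SupplierID} determines non-prime {Ingredient, Price}, so the relation is not even in 2NF.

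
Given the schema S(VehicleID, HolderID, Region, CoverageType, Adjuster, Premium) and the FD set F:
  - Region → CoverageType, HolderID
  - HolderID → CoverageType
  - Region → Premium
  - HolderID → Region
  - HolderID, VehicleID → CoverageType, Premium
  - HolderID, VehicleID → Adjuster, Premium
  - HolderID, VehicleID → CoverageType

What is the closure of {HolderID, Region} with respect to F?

{CoverageType, HolderID, Premium, Region}

Start with {HolderID, Region}.
Region → CoverageType, HolderID applies; add {CoverageType} → now {CoverageType, HolderID, Region}.
Region → Premium applies; add {Premium} → now {CoverageType, HolderID, Premium, Region}.
No further FD applies.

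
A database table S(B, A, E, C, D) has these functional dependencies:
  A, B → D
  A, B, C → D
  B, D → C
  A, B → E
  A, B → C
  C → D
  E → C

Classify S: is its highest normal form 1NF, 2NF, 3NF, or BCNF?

2NF

Candidate key: {A, B}. Prime attributes: {A, B}.
B, D → C: {B, D}⁺ = {B, C, D}, which is not all of the attributes, so the left side is not a superkey — BCNF is violated.
B, D → C has non-prime {C} on the right and a non-superkey on the left, so 3NF fails.
Checking every proper subset of each key, none determines a non-prime attribute — 2NF is satisfied.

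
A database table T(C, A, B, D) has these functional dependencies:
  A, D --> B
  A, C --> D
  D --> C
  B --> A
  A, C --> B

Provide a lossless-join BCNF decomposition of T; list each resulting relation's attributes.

{A, B}; {B, D}; {C, D}

Candidate keys of the original relation: {A, C}, {A, D}, {B, C}, {B, D}.
In {A, B, C, D}, {D} is not a superkey ({D}⁺ restricted to this set is {C, D}), so split on D --> C into {C, D} and {A, B, D}.
{C, D}: every determinant is a superkey — BCNF.
In {A, B, D}, {B} is not a superkey ({B}⁺ restricted to this set is {A, B}), so split on B --> A into {A, B} and {B, D}.
{A, B}: every determinant is a superkey — BCNF.
{B, D}: every determinant is a superkey — BCNF.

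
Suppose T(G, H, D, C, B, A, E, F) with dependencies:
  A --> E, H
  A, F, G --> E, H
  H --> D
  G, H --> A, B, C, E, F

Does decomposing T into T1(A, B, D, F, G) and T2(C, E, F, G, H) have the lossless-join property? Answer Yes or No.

No

Common attributes: {F, G}; their closure is {F, G}.
T1 ⊄ {F, G} and T2 ⊄ {F, G}, so the split is lossy.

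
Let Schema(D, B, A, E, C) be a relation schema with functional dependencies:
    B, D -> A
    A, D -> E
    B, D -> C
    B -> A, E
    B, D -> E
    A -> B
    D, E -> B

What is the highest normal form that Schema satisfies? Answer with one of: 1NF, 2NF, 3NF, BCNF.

Candidate keys: {A, D}, {B, D}, {D, E}. Prime attributes: {A, B, D, E}.
B -> A, E breaks BCNF: {B}⁺ = {A, B, E}, so {B} is not a superkey.
Since {A, E} ⊆ prime attributes and every other non-superkey FD also has a prime right side, the schema is in 3NF.

3NF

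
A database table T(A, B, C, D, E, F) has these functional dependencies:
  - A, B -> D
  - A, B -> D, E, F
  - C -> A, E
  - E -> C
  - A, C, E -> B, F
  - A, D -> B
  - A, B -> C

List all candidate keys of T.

{A, B}, {A, D}, {C}, {E}

Closure of {C} is {A, B, C, D, E, F}, the whole schema; {C} is a candidate key.
Closure of {E} is {A, B, C, D, E, F}, the whole schema; {E} is a candidate key.
Closure of {A, B} is {A, B, C, D, E, F}, the whole schema; {A, B} is a candidate key.
Closure of {A, D} is {A, B, C, D, E, F}, the whole schema; {A, D} is a candidate key.
Any other superkey properly contains one of these, so there are no further candidate keys.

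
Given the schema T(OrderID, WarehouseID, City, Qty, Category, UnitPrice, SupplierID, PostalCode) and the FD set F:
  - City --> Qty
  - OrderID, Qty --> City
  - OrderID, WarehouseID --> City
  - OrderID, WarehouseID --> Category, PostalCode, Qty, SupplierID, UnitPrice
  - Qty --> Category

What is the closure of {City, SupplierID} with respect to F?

{Category, City, Qty, SupplierID}

Start with {City, SupplierID}.
City --> Qty applies; add {Qty} → now {City, Qty, SupplierID}.
Qty --> Category applies; add {Category} → now {Category, City, Qty, SupplierID}.
No further FD applies.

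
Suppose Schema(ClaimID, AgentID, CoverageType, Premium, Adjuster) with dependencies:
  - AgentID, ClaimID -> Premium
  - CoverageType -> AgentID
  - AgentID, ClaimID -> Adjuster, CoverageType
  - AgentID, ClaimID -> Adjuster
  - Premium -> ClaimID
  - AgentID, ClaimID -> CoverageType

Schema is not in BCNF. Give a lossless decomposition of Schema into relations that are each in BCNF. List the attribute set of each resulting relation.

{Adjuster, CoverageType, Premium}; {AgentID, CoverageType}; {ClaimID, Premium}

Candidate keys of the original relation: {AgentID, ClaimID}, {AgentID, Premium}, {ClaimID, CoverageType}, {CoverageType, Premium}.
{Adjuster, AgentID, ClaimID, CoverageType, Premium}: {CoverageType} determines {AgentID, CoverageType} here but is not a superkey — split on CoverageType -> AgentID, giving {AgentID, CoverageType} and {Adjuster, ClaimID, CoverageType, Premium}.
{AgentID, CoverageType}: every determinant is a superkey — BCNF.
{Adjuster, ClaimID, CoverageType, Premium}: {Premium} determines {ClaimID, Premium} here but is not a superkey — split on Premium -> ClaimID, giving {ClaimID, Premium} and {Adjuster, CoverageType, Premium}.
{ClaimID, Premium}: every determinant is a superkey — BCNF.
{Adjuster, CoverageType, Premium}: every determinant is a superkey — BCNF.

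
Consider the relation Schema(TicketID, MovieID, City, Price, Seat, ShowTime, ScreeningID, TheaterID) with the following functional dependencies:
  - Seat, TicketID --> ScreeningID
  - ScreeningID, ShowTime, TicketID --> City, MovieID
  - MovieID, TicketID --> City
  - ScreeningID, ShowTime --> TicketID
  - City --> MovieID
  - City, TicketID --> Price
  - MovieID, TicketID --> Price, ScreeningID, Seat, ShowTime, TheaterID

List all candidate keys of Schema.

{City, TicketID}⁺ = {City, MovieID, Price, ScreeningID, Seat, ShowTime, TheaterID, TicketID} — all of the relation — so {City, TicketID} is a candidate key.
{MovieID, TicketID}⁺ = {City, MovieID, Price, ScreeningID, Seat, ShowTime, TheaterID, TicketID} — all of the relation — so {MovieID, TicketID} is a candidate key.
{ScreeningID, ShowTime}⁺ = {City, MovieID, Price, ScreeningID, Seat, ShowTime, TheaterID, TicketID} — all of the relation — so {ScreeningID, ShowTime} is a candidate key.
{Seat, ShowTime, TicketID}⁺ = {City, MovieID, Price, ScreeningID, Seat, ShowTime, TheaterID, TicketID} — all of the relation — so {Seat, ShowTime, TicketID} is a candidate key.
These are minimal and exhaustive — every other superkey contains one of them.

{City, TicketID}, {MovieID, TicketID}, {ScreeningID, ShowTime}, {Seat, ShowTime, TicketID}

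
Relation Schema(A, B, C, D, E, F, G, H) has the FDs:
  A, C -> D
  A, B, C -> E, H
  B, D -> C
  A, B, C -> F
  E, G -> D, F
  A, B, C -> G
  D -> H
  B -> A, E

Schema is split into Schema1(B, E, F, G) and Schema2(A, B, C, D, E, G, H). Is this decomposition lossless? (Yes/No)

Schema1 ∩ Schema2 = {B, E, G}; its closure under F is {A, B, C, D, E, F, G, H}.
This includes all of Schema1, so the common attributes are a superkey of Schema1 — the join is lossless.

Yes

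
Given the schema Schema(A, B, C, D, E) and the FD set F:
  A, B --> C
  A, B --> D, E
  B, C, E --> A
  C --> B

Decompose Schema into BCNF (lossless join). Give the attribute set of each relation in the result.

{A, C, D, E}; {B, C}

Candidate keys of the original relation: {A, B}, {A, C}, {C, E}.
{A, B, C, D, E}: {C} determines {B, C} here but is not a superkey — split on C --> B, giving {B, C} and {A, C, D, E}.
{B, C} has no BCNF violation.
{A, C, D, E} has no BCNF violation.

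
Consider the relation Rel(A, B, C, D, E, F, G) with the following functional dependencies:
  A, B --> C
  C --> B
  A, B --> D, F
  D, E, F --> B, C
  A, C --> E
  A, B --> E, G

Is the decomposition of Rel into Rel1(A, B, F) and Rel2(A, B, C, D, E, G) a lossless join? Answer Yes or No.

Yes

Rel1 ∩ Rel2 = {A, B}; its closure under F is {A, B, C, D, E, F, G}.
This includes all of Rel1, so the common attributes are a superkey of Rel1 — the join is lossless.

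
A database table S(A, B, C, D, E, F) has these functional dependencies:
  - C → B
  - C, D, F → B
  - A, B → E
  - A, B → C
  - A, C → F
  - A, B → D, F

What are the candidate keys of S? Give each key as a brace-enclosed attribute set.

Attributes never on any right-hand side: {A} — every candidate key must contain it.
{A, B}⁺ = {A, B, C, D, E, F} — all of the relation — so {A, B} is a candidate key.
{A, C}⁺ = {A, B, C, D, E, F} — all of the relation — so {A, C} is a candidate key.
These are minimal and exhaustive — every other superkey contains one of them.

{A, B}, {A, C}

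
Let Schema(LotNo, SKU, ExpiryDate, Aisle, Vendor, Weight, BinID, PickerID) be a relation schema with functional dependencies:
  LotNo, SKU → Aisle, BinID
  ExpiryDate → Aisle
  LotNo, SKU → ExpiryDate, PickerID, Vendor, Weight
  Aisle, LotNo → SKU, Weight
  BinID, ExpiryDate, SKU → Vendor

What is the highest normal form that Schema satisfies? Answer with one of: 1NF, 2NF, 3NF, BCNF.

2NF

Candidate keys: {Aisle, LotNo}, {ExpiryDate, LotNo}, {LotNo, SKU}. Prime attributes: {Aisle, ExpiryDate, LotNo, SKU}.
For ExpiryDate → Aisle we have {ExpiryDate}⁺ = {Aisle, ExpiryDate}; {ExpiryDate} is not a superkey, so BCNF fails.
BinID, ExpiryDate, SKU → Vendor has non-prime {Vendor} on the right and a non-superkey on the left, so 3NF fails.
No proper subset of a key has a non-prime attribute in its closure, so there is no partial dependency; 2NF holds.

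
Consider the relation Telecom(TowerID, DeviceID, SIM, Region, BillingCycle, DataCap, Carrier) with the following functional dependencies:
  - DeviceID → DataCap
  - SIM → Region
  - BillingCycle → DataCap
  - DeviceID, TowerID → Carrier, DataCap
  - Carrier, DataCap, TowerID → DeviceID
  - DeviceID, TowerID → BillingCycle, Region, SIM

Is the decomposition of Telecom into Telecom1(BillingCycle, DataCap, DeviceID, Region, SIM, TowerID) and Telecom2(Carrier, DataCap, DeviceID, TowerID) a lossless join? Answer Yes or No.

Common attributes: {DataCap, DeviceID, TowerID}; their closure is {BillingCycle, Carrier, DataCap, DeviceID, Region, SIM, TowerID}.
This includes all of Telecom1, so the common attributes are a superkey of Telecom1 — the join is lossless.

Yes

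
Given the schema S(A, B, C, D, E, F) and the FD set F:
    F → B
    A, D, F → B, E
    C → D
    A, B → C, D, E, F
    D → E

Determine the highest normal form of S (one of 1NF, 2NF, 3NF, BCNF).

2NF

Candidate keys: {A, B}, {A, F}. Prime attributes: {A, B, F}.
F → B: {F}⁺ = {B, F}, which is not all of the attributes, so the left side is not a superkey — BCNF is violated.
C → D has non-prime {D} on the right and a non-superkey on the left, so 3NF fails.
Checking every proper subset of each key, none determines a non-prime attribute — 2NF is satisfied.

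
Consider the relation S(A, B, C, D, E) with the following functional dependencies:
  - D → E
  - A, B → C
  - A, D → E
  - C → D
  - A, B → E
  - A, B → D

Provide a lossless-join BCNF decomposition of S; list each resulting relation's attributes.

Candidate key of the original relation: {A, B}.
{A, B, C, D, E}: {D} determines {D, E} here but is not a superkey — split on D → E, giving {D, E} and {A, B, C, D}.
{D, E}: every determinant is a superkey — BCNF.
{A, B, C, D}: {C} determines {C, D} here but is not a superkey — split on C → D, giving {C, D} and {A, B, C}.
{C, D}: every determinant is a superkey — BCNF.
{A, B, C}: every determinant is a superkey — BCNF.

{A, B, C}; {C, D}; {D, E}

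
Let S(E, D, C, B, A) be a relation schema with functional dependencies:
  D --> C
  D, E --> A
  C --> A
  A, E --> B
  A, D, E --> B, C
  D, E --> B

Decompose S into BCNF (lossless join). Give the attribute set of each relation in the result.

{A, C}; {B, D, E}; {C, D}

Candidate key of the original relation: {D, E}.
In {A, B, C, D, E}, {D} is not a superkey ({D}⁺ restricted to this set is {A, C, D}), so split on D --> A, C into {A, C, D} and {B, D, E}.
In {A, C, D}, {C} is not a superkey ({C}⁺ restricted to this set is {A, C}), so split on C --> A into {A, C} and {C, D}.
{A, C} is in BCNF.
{C, D} is in BCNF.
{B, D, E} is in BCNF.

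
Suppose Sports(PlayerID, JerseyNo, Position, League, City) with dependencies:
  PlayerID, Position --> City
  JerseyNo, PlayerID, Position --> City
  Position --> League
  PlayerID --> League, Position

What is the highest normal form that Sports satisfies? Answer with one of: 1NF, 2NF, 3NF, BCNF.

Candidate key: {JerseyNo, PlayerID}. Prime attributes: {JerseyNo, PlayerID}.
PlayerID, Position --> City breaks BCNF: {PlayerID, Position}⁺ = {City, League, PlayerID, Position}, so {PlayerID, Position} is not a superkey.
PlayerID, Position --> City has non-prime {City} on the right and a non-superkey on the left, so 3NF fails.
Since {PlayerID} ⊂ {JerseyNo, PlayerID} and {PlayerID}⁺ ⊇ {City, League, Position} with {City, League, Position} non-prime, there is a partial dependency; 2NF fails.

1NF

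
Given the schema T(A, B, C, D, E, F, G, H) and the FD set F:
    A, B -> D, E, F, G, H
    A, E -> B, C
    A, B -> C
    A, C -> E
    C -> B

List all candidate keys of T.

{A} never appears on the right of any FD, so every key must include it.
Closure of {A, B} is {A, B, C, D, E, F, G, H}, the whole schema; {A, B} is a candidate key.
Closure of {A, C} is {A, B, C, D, E, F, G, H}, the whole schema; {A, C} is a candidate key.
Closure of {A, E} is {A, B, C, D, E, F, G, H}, the whole schema; {A, E} is a candidate key.
No proper subset of any of these is a key, and no other minimal superkey exists.

{A, B}, {A, C}, {A, E}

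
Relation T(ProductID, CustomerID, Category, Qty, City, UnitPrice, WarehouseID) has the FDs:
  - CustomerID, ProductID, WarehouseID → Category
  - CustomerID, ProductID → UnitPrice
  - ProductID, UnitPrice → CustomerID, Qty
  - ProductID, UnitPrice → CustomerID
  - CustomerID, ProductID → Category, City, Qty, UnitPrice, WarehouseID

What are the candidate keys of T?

{CustomerID, ProductID}, {ProductID, UnitPrice}

No FD produces {ProductID}, so it must be in every candidate key.
{CustomerID, ProductID}⁺ = {Category, City, CustomerID, ProductID, Qty, UnitPrice, WarehouseID}, which is every attribute, so {CustomerID, ProductID} is a candidate key.
{ProductID, UnitPrice}⁺ = {Category, City, CustomerID, ProductID, Qty, UnitPrice, WarehouseID}, which is every attribute, so {ProductID, UnitPrice} is a candidate key.
These are minimal and exhaustive — every other superkey contains one of them.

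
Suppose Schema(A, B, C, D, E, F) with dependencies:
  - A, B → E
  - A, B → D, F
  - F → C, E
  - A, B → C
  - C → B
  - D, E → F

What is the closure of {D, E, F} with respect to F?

{B, C, D, E, F}

Start with {D, E, F}.
F → C, E applies; add {C} → now {C, D, E, F}.
C → B applies; add {B} → now {B, C, D, E, F}.
No further FD applies.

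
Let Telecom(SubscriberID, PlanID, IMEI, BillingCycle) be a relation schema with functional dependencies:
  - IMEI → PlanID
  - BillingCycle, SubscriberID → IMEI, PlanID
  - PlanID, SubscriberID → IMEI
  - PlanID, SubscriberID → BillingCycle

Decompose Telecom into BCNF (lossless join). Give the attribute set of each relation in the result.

Candidate keys of the original relation: {BillingCycle, SubscriberID}, {IMEI, SubscriberID}, {PlanID, SubscriberID}.
Within {BillingCycle, IMEI, PlanID, SubscriberID}: {IMEI}⁺ ∩ {BillingCycle, IMEI, PlanID, SubscriberID} = {IMEI, PlanID}, not the whole set, so IMEI → PlanID violates BCNF; decompose into {IMEI, PlanID} and {BillingCycle, IMEI, SubscriberID}.
{IMEI, PlanID}: every determinant is a superkey — BCNF.
{BillingCycle, IMEI, SubscriberID}: every determinant is a superkey — BCNF.

{BillingCycle, IMEI, SubscriberID}; {IMEI, PlanID}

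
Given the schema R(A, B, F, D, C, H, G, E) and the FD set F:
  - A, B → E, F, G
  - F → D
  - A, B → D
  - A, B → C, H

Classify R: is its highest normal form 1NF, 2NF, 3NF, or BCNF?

2NF

Candidate key: {A, B}. Prime attributes: {A, B}.
F → D: {F}⁺ = {D, F}, which is not all of the attributes, so the left side is not a superkey — BCNF is violated.
Because {D} is non-prime and the left side of F → D is not a superkey, the relation is not in 3NF.
No proper subset of a key has a non-prime attribute in its closure, so there is no partial dependency; 2NF holds.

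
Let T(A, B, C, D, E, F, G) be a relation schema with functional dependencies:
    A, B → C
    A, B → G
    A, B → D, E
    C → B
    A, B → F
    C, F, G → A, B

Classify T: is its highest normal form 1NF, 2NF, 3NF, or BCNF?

Candidate keys: {A, B}, {A, C}, {C, F, G}. Prime attributes: {A, B, C, F, G}.
C → B breaks BCNF: {C}⁺ = {B, C}, so {C} is not a superkey.
But every attribute on its right side ({B}) is prime, and the same holds for every other non-superkey FD, so 3NF still holds.

3NF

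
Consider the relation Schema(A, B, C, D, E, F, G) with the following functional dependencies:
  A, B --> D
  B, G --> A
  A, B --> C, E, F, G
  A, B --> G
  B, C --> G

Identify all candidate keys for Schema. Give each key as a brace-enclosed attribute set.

{A, B}, {B, C}, {B, G}

{B} never appears on the right of any FD, so every key must include it.
{A, B}⁺ = {A, B, C, D, E, F, G}, which is every attribute, so {A, B} is a candidate key.
{B, C}⁺ = {A, B, C, D, E, F, G}, which is every attribute, so {B, C} is a candidate key.
{B, G}⁺ = {A, B, C, D, E, F, G}, which is every attribute, so {B, G} is a candidate key.
These are minimal and exhaustive — every other superkey contains one of them.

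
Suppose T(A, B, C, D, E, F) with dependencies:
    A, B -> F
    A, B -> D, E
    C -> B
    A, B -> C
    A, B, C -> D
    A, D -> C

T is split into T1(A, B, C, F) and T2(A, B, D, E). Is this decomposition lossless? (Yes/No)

Yes

Common attributes: {A, B}; their closure is {A, B, C, D, E, F}.
Since T1 ⊆ {A, B, C, D, E, F}, the intersection is a superkey of T1; the decomposition is lossless.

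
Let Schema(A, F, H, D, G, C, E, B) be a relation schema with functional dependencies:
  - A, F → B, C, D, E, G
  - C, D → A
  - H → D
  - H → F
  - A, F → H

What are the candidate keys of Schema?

{A, F}, {A, H}, {C, D, F}, {C, H}

{A, F}⁺ = {A, B, C, D, E, F, G, H} — all of the relation — so {A, F} is a candidate key.
{A, H}⁺ = {A, B, C, D, E, F, G, H} — all of the relation — so {A, H} is a candidate key.
{C, H}⁺ = {A, B, C, D, E, F, G, H} — all of the relation — so {C, H} is a candidate key.
{C, D, F}⁺ = {A, B, C, D, E, F, G, H} — all of the relation — so {C, D, F} is a candidate key.
These are minimal and exhaustive — every other superkey contains one of them.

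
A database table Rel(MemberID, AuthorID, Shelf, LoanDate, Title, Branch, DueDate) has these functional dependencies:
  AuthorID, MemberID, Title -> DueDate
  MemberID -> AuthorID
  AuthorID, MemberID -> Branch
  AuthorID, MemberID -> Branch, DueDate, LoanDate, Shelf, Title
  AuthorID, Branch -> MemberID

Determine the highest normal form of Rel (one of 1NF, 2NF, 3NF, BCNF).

Candidate keys: {AuthorID, Branch}, {MemberID}. Prime attributes: {AuthorID, Branch, MemberID}.
Each dependency's left side is a superkey — BCNF holds.

BCNF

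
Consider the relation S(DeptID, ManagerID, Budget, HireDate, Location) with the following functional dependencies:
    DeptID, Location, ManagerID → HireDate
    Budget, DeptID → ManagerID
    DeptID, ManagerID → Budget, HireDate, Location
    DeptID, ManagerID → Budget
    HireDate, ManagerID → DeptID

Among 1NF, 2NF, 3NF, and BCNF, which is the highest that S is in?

BCNF

Candidate keys: {Budget, DeptID}, {DeptID, ManagerID}, {HireDate, ManagerID}. Prime attributes: {Budget, DeptID, HireDate, ManagerID}.
The left-hand side of every FD is a superkey, so BCNF is satisfied.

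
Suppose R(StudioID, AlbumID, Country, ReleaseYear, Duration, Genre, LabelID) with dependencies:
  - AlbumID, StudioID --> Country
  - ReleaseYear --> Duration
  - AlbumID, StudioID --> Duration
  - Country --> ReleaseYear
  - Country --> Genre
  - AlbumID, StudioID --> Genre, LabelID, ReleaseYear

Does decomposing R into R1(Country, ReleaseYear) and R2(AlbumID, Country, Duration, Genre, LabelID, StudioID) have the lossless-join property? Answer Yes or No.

R1 ∩ R2 = {Country}; its closure under F is {Country, Duration, Genre, ReleaseYear}.
Since R1 ⊆ {Country, Duration, Genre, ReleaseYear}, the intersection is a superkey of R1; the decomposition is lossless.

Yes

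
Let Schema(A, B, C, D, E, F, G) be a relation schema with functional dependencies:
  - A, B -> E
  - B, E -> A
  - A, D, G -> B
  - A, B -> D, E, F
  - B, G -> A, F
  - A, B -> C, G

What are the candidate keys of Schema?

{A, B}, {A, D, G}, {B, E}, {B, G}

Closure of {A, B} is {A, B, C, D, E, F, G}, the whole schema; {A, B} is a candidate key.
Closure of {B, E} is {A, B, C, D, E, F, G}, the whole schema; {B, E} is a candidate key.
Closure of {B, G} is {A, B, C, D, E, F, G}, the whole schema; {B, G} is a candidate key.
Closure of {A, D, G} is {A, B, C, D, E, F, G}, the whole schema; {A, D, G} is a candidate key.
These are minimal and exhaustive — every other superkey contains one of them.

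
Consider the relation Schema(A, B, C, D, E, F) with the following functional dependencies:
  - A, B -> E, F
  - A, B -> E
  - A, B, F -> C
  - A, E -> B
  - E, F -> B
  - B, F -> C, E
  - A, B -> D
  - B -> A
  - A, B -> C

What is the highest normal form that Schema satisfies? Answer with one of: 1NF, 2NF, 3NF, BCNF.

BCNF

Candidate keys: {A, E}, {B}, {E, F}. Prime attributes: {A, B, E, F}.
Each dependency's left side is a superkey — BCNF holds.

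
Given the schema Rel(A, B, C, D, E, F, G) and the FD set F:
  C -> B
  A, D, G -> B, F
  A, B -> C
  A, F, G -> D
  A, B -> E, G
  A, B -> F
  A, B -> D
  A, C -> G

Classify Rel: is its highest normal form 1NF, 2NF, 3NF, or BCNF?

3NF

Candidate keys: {A, B}, {A, C}, {A, D, G}, {A, F, G}. Prime attributes: {A, B, C, D, F, G}.
C -> B: {C}⁺ = {B, C}, which is not all of the attributes, so the left side is not a superkey — BCNF is violated.
Since {B} ⊆ prime attributes and every other non-superkey FD also has a prime right side, the schema is in 3NF.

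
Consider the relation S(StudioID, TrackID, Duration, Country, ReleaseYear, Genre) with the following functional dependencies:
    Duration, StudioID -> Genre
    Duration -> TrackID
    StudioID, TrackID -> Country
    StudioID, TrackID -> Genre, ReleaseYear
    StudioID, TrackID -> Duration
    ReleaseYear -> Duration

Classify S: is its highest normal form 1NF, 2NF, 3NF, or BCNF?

3NF

Candidate keys: {Duration, StudioID}, {ReleaseYear, StudioID}, {StudioID, TrackID}. Prime attributes: {Duration, ReleaseYear, StudioID, TrackID}.
For Duration -> TrackID we have {Duration}⁺ = {Duration, TrackID}; {Duration} is not a superkey, so BCNF fails.
Its right-hand attributes {TrackID} are all prime, as are those of every other non-superkey FD — the relation is in 3NF.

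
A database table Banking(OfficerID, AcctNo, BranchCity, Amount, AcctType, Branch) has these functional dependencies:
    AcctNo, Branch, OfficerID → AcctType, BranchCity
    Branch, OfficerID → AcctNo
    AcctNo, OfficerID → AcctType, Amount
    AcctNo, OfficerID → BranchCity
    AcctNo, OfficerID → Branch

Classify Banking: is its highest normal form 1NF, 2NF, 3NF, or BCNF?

Candidate keys: {AcctNo, OfficerID}, {Branch, OfficerID}. Prime attributes: {AcctNo, Branch, OfficerID}.
Every FD has a superkey on the left, so the relation is in BCNF.

BCNF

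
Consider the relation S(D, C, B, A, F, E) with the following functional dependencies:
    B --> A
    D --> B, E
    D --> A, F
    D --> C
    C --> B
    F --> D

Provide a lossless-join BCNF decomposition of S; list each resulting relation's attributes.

{A, B}; {B, C}; {C, D, E, F}

Candidate keys of the original relation: {D}, {F}.
{A, B, C, D, E, F}: {B} determines {A, B} here but is not a superkey — split on B --> A, giving {A, B} and {B, C, D, E, F}.
{A, B}: every determinant is a superkey — BCNF.
{B, C, D, E, F}: {C} determines {B, C} here but is not a superkey — split on C --> B, giving {B, C} and {C, D, E, F}.
{B, C}: every determinant is a superkey — BCNF.
{C, D, E, F}: every determinant is a superkey — BCNF.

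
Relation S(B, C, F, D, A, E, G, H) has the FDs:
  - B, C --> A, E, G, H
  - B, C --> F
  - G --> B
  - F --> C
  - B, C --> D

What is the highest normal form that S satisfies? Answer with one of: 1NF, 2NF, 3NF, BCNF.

3NF

Candidate keys: {B, C}, {B, F}, {C, G}, {F, G}. Prime attributes: {B, C, F, G}.
G --> B breaks BCNF: {G}⁺ = {B, G}, so {G} is not a superkey.
But every attribute on its right side ({B}) is prime, and the same holds for every other non-superkey FD, so 3NF still holds.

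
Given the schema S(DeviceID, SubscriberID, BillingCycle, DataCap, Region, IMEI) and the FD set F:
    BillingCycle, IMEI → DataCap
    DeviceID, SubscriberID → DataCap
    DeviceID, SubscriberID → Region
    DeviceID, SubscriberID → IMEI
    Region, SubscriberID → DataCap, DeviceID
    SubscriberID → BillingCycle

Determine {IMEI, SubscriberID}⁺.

Start with {IMEI, SubscriberID}.
SubscriberID → BillingCycle applies; add {BillingCycle} → now {BillingCycle, IMEI, SubscriberID}.
BillingCycle, IMEI → DataCap applies; add {DataCap} → now {BillingCycle, DataCap, IMEI, SubscriberID}.
No further FD applies.

{BillingCycle, DataCap, IMEI, SubscriberID}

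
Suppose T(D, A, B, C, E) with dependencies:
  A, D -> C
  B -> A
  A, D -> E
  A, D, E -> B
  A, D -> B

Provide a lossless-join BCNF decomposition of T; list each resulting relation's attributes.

Candidate keys of the original relation: {A, D}, {B, D}.
Within {A, B, C, D, E}: {B}⁺ ∩ {A, B, C, D, E} = {A, B}, not the whole set, so B -> A violates BCNF; decompose into {A, B} and {B, C, D, E}.
{A, B}: every determinant is a superkey — BCNF.
{B, C, D, E}: every determinant is a superkey — BCNF.

{A, B}; {B, C, D, E}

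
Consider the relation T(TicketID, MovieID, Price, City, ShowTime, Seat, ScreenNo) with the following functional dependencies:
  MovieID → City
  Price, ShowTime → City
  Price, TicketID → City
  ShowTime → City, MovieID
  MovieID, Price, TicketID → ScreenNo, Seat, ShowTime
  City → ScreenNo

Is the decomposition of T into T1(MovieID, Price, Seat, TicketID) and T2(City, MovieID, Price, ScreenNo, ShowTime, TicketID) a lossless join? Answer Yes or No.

Yes

T1 ∩ T2 = {MovieID, Price, TicketID}; its closure under F is {City, MovieID, Price, ScreenNo, Seat, ShowTime, TicketID}.
This includes all of T1, so the common attributes are a superkey of T1 — the join is lossless.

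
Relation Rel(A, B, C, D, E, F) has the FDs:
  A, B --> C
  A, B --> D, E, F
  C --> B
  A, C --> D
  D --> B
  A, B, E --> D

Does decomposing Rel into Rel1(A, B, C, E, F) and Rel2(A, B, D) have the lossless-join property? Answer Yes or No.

Common attributes: {A, B}; their closure is {A, B, C, D, E, F}.
Rel1 is contained in that closure, so Rel1 ∩ Rel2 --> Rel1 holds and the join is lossless.

Yes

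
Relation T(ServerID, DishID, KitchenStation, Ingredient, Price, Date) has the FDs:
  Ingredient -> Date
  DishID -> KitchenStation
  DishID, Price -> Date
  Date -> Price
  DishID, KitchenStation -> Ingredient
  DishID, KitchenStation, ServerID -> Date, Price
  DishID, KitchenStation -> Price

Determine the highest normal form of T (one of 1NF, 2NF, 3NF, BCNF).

1NF

Candidate key: {DishID, ServerID}. Prime attributes: {DishID, ServerID}.
For Ingredient -> Date we have {Ingredient}⁺ = {Date, Ingredient, Price}; {Ingredient} is not a superkey, so BCNF fails.
Because {Date} is non-prime and the left side of Ingredient -> Date is not a superkey, the relation is not in 3NF.
The proper key subset {DishID} of {DishID, ServerID} determines non-prime {Date, Ingredient, KitchenStation, Price}, so the relation is not even in 2NF.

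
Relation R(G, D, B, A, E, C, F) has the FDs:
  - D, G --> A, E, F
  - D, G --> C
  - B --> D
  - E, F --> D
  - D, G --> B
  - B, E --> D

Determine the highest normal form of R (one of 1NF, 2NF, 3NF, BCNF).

3NF

Candidate keys: {B, G}, {D, G}, {E, F, G}. Prime attributes: {B, D, E, F, G}.
B --> D breaks BCNF: {B}⁺ = {B, D}, so {B} is not a superkey.
Since {D} ⊆ prime attributes and every other non-superkey FD also has a prime right side, the schema is in 3NF.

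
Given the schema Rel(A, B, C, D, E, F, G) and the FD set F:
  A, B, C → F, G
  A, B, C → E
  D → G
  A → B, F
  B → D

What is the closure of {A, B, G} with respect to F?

{A, B, D, F, G}

Start with {A, B, G}.
A → B, F applies; add {F} → now {A, B, F, G}.
B → D applies; add {D} → now {A, B, D, F, G}.
No further FD applies.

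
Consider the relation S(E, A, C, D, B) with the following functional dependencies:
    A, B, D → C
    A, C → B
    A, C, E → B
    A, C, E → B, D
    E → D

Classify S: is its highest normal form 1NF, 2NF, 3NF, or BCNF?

Candidate keys: {A, B, E}, {A, C, E}. Prime attributes: {A, B, C, E}.
For A, B, D → C we have {A, B, D}⁺ = {A, B, C, D}; {A, B, D} is not a superkey, so BCNF fails.
Because {D} is non-prime and the left side of E → D is not a superkey, the relation is not in 3NF.
The proper key subset {E} of {A, B, E} determines non-prime {D}, so the relation is not even in 2NF.

1NF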